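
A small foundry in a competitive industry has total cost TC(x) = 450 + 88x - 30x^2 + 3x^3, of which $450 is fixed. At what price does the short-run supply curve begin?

$13 per unit

Short-run supply begins at min AVC. From VC = 88x - 30x^2 + 3x^3, AVC = 88 - 30x + 3x^2.
At the minimum of AVC, MC = AVC. MC = 88 - 60x + 9x^2; setting MC = AVC gives 6x^2 - 30x = 0, so x = 5. min AVC = 13.
For P < $13 the firm produces nothing.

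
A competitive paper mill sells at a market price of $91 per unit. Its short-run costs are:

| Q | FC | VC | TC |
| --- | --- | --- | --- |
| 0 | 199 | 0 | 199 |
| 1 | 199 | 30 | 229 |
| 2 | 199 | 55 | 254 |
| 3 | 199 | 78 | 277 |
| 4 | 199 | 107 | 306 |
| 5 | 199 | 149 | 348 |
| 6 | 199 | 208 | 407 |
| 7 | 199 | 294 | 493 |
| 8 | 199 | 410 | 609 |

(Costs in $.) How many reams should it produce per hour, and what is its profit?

Profit at each row (π = 91Q − TC): Q=0: -199; Q=1: -138; Q=2: -72; Q=3: -4; Q=4: 58; Q=5: 107; Q=6: 139; Q=7: 144; Q=8: 119.
Profit is maximized at Q = 7. AVC there is 294/7 = $42 ≤ P, so producing beats shutting down (which would give -$199).

Q = 7; profit = $144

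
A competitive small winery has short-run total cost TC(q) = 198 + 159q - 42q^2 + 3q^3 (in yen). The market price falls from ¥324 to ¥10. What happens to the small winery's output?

Output falls from 11 to 0 (the firm shuts down)

AVC = 159 - 42q + 3q^2, minimized at q = 7 where min AVC = ¥12. MC = 159 - 84q + 9q^2.
At P = ¥324 ≥ min AVC, set P = MC on the rising branch: q = 11.
At P = ¥10 < min AVC = ¥12, price no longer covers variable cost at any output, so the firm shuts down: q = 0.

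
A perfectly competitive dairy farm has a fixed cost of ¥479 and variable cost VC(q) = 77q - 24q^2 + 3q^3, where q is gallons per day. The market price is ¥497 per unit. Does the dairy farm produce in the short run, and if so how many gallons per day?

Produce at q = 10

From TC, MC = TC'(q) = 77 - 48q + 9q^2 and AVC = VC/q = 77 - 24q + 3q^2.
AVC hits its minimum where MC = AVC, at q = 4, giving min AVC = 77 - 24·4 + 3·4^2 = ¥29.
P = ¥497 exceeds min AVC = ¥29, so the firm stays open.
Set P = MC: 497 = 77 - 48q + 9q^2 → -420 - 48q + 9q^2 = 0. The roots are q = -14/3 and q = 10; the profit-maximizing output is on the rising part of MC, so q* = 10.
Check: AVC at q = 10 is ¥137 ≤ P, so revenue covers variable cost.
Profit = P·q − TC = 497·10 − 1849 = ¥3121.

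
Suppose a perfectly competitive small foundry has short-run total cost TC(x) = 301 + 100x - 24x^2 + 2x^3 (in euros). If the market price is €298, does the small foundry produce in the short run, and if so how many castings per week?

Produce at x = 11

From TC, MC = TC'(x) = 100 - 48x + 6x^2 and AVC = VC/x = 100 - 24x + 2x^2.
The AVC parabola has its vertex at x = 24/4 = 6, where AVC = 100 - 24·6 + 2·6^2 = €28.
Because €298 ≥ €28, revenue can cover variable cost; the firm operates.
Solving P = MC: -198 - 48x + 6x^2 = 0 ⇒ x = -3 or 11. On the upward-sloping branch, x* = 11.
Check: AVC at x = 11 is €78 ≤ P, so revenue covers variable cost.
Profit = P·x − TC = 298·11 − 1159 = €2119.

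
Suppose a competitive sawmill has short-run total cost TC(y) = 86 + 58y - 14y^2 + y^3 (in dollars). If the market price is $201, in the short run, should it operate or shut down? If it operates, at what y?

Strip out fixed cost: VC = 58y - 14y^2 + y^3. Then AVC = 58 - 14y + y^2 and MC = 58 - 28y + 3y^2.
The AVC parabola has its vertex at y = 14/2 = 7, where AVC = 58 - 14·7 + 7^2 = $9.
P = $201 exceeds min AVC = $9, so the firm stays open.
Set P = MC: 201 = 58 - 28y + 3y^2 → -143 - 28y + 3y^2 = 0. The roots are y = -11/3 and y = 13; the profit-maximizing output is on the rising part of MC, so y* = 13.
Check: AVC at y = 13 is $45 ≤ P, so revenue covers variable cost.
Profit = P·y − TC = 201·13 − 671 = $1942.

Produce at y = 13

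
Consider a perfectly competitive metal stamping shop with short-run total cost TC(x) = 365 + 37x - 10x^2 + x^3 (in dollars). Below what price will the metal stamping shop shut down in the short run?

$12 per unit

Short-run supply begins at min AVC. From VC = 37x - 10x^2 + x^3, AVC = 37 - 10x + x^2.
At the minimum of AVC, MC = AVC. MC = 37 - 20x + 3x^2; setting MC = AVC gives 2x^2 - 10x = 0, so x = 5. min AVC = 12.
So the shutdown price is $12.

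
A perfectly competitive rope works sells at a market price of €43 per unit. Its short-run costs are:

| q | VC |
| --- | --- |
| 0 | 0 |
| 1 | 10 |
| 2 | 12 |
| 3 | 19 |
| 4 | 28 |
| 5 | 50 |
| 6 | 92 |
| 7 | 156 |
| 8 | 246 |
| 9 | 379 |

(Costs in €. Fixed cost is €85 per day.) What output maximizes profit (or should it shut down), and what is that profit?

Compute π = P·q − TC at each output: q=0: -85; q=1: -52; q=2: -11; q=3: 25; q=4: 59; q=5: 80; q=6: 81; q=7: 60; q=8: 13; q=9: -77.
Profit is maximized at q = 6. AVC there is 92/6 = €15.33 ≤ P, so producing beats shutting down (which would give -€85).

q = 6; profit = €81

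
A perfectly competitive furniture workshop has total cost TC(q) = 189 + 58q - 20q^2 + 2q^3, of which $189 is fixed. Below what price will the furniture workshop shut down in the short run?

Short-run supply begins at min AVC. From VC = 58q - 20q^2 + 2q^3, AVC = 58 - 20q + 2q^2.
dAVC/dq = -20 + 4q = 0 gives q = 5. min AVC = 58 - 20·5 + 2·5^2 = 8.
The firm shuts down for any P below $8.

$8 per unit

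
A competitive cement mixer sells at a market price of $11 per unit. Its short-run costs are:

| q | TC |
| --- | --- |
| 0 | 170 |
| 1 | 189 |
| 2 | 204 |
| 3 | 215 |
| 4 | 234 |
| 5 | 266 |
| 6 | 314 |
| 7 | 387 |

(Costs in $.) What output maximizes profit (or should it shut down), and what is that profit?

Tabulate TR − TC: q=0: -170; q=1: -178; q=2: -182; q=3: -182; q=4: -190; q=5: -211; q=6: -248; q=7: -310.
Profit is highest at q = 0. Equivalently, the lowest AVC in the table is 45/3 ≈ $15 at q = 3, and P = $11 falls below it — price never covers variable cost, so the firm shuts down and loses only its fixed cost.

q = 0 (shut down); profit = -$170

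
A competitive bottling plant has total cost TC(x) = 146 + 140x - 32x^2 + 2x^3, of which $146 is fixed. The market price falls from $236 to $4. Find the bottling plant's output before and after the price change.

Output falls from 12 to 0 (the firm shuts down)

AVC = 140 - 32x + 2x^2, minimized at x = 8 where min AVC = $12. MC = 140 - 64x + 6x^2.
At P = $236 ≥ min AVC, set P = MC on the rising branch: x = 12.
At P = $4 < min AVC = $12, price no longer covers variable cost at any output, so the firm shuts down: x = 0.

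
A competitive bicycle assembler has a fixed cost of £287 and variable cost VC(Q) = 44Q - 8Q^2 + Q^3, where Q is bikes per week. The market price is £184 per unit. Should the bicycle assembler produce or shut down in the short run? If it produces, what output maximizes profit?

From TC, MC = TC'(Q) = 44 - 16Q + 3Q^2 and AVC = VC/Q = 44 - 8Q + Q^2.
The AVC parabola has its vertex at Q = 8/2 = 4, where AVC = 44 - 8·4 + 4^2 = £28.
Since P = £184 ≥ min AVC = £28, price covers variable cost and the firm should produce.
P = MC gives -140 - 16Q + 3Q^2 = 0, with roots -14/3 and 10. Take the larger (rising MC): Q* = 10.
Check: AVC at Q = 10 is £64 ≤ P, so revenue covers variable cost.
Profit = P·Q − TC = 184·10 − 927 = £913.

Produce at Q = 10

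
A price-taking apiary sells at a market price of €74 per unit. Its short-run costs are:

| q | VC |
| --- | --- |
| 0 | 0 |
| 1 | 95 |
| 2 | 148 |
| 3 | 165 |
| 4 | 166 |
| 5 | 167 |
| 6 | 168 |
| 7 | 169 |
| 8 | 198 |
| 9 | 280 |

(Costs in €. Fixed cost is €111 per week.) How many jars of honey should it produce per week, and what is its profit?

Profit at each row (π = 74q − TC): q=0: -111; q=1: -132; q=2: -111; q=3: -54; q=4: 19; q=5: 92; q=6: 165; q=7: 238; q=8: 283; q=9: 275.
Profit is maximized at q = 8. AVC there is 198/8 = €24.75 ≤ P, so producing beats shutting down (which would give -€111).

q = 8; profit = €283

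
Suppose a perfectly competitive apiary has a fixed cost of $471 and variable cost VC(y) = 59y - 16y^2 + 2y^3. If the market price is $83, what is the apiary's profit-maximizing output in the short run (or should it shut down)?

From TC, MC = TC'(y) = 59 - 32y + 6y^2 and AVC = VC/y = 59 - 16y + 2y^2.
AVC is minimized where dAVC/dy = -16 + 4y = 0, at y = 4; min AVC = 59 - 16·4 + 2·4^2 = $27.
Since P = $83 ≥ min AVC = $27, price covers variable cost and the firm should produce.
P = MC gives -24 - 32y + 6y^2 = 0, with roots -2/3 and 6. Take the larger (rising MC): y* = 6.
Check: AVC at y = 6 is $35 ≤ P, so revenue covers variable cost.
Profit = P·y − TC = 83·6 − 681 = -$183, a loss, but smaller than the $471 fixed cost the firm would lose by shutting down.

Produce at y = 6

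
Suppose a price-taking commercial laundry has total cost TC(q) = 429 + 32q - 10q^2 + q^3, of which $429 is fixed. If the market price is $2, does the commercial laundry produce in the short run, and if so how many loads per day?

From TC, MC = TC'(q) = 32 - 20q + 3q^2 and AVC = VC/q = 32 - 10q + q^2.
AVC is minimized where dAVC/dq = -10 + 2q = 0, at q = 5; min AVC = 32 - 10·5 + 5^2 = $7.
P = $2 lies below min AVC = $7; no output level covers variable cost.
Shutting down limits the loss to fixed cost, $429.

Shut down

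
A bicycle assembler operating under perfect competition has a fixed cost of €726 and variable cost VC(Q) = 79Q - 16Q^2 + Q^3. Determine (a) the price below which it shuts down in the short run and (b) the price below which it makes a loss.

AVC = 79 - 16Q + Q^2; minimized at Q = 8, giving min AVC = €15. That is the shutdown price.
ATC = 726/Q + 79 - 16Q + Q^2. Setting dATC/dQ = −726/Q^2 − 16 + 2Q = 0 gives Q = 11 (since 2·11^3 − 16·11^2 = 726).
min ATC = 726/11 + 79 − 16·11 + 11^2 = €90. That is the break-even price.
For €15 ≤ P < €90 the firm produces at a loss; below €15 it shuts down.

Shutdown price = €15; break-even price = €90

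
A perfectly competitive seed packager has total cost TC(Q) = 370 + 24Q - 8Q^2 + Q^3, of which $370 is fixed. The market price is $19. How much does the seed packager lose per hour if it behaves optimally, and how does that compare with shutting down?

Profit = -$320 at Q = 5

AVC = 24 - 8Q + Q^2; min AVC = $8 at Q = 4. Since P = $19 ≥ min AVC, the firm produces.
With MC = 24 - 16Q + 3Q^2, P = MC on the upward-sloping part at Q* = 5.
TR = 19·5 = 95. TC = 370 + 45 = 415. Profit = 95 − 415 = -$320.
That loss of $320 beats the $370 the firm would lose by shutting down; producing recovers $50 of fixed cost.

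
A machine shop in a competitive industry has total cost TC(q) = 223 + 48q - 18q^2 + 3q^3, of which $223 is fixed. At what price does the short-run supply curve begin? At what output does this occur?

Short-run supply begins at min AVC. From VC = 48q - 18q^2 + 3q^3, AVC = 48 - 18q + 3q^2.
At the minimum of AVC, MC = AVC. MC = 48 - 36q + 9q^2; setting MC = AVC gives 6q^2 - 18q = 0, so q = 3. min AVC = 21.
So the shutdown price is $21.

$21 per unit, at q = 3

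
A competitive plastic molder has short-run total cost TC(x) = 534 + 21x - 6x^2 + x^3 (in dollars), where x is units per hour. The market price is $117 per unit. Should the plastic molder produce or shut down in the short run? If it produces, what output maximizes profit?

Produce at x = 8

Variable cost is VC = 21x - 6x^2 + x^3, so AVC = VC/x = 21 - 6x + x^2 and MC = dTC/dx = 21 - 12x + 3x^2.
The AVC parabola has its vertex at x = 6/2 = 3, where AVC = 21 - 6·3 + 3^2 = $12.
Since P = $117 ≥ min AVC = $12, price covers variable cost and the firm should produce.
P = MC gives -96 - 12x + 3x^2 = 0, with roots -4 and 8. Take the larger (rising MC): x* = 8.
Check: AVC at x = 8 is $37 ≤ P, so revenue covers variable cost.
Profit = P·x − TC = 117·8 − 830 = $106.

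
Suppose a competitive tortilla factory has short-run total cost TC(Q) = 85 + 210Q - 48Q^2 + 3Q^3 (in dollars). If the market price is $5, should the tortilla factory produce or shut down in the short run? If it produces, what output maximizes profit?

Variable cost is VC = 210Q - 48Q^2 + 3Q^3, so AVC = VC/Q = 210 - 48Q + 3Q^2 and MC = dTC/dQ = 210 - 96Q + 9Q^2.
AVC is minimized where dAVC/dQ = -48 + 6Q = 0, at Q = 8; min AVC = 210 - 48·8 + 3·8^2 = $18.
Since P = $5 < min AVC = $18, price fails to cover variable cost at any output.
Best response: produce nothing and absorb the $85 fixed cost.

Shut down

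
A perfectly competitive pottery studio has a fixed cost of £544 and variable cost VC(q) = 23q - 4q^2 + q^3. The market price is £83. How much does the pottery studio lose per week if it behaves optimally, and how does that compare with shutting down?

AVC = 23 - 4q + q^2 has its minimum £19 at q = 2; price £83 clears that bar, so the firm operates.
With MC = 23 - 8q + 3q^2, P = MC on the upward-sloping part at q* = 6.
TR = 83·6 = 498. TC = 544 + 210 = 754. Profit = 498 − 754 = -£256.
By producing, the firm covers all variable cost plus £288 of fixed cost; shutting down would lose the full £544.

Profit = -£256 at q = 6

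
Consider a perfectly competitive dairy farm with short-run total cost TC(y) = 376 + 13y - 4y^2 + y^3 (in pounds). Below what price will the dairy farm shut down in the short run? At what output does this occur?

The shutdown price is the minimum of AVC. VC = 13y - 4y^2 + y^3, so AVC = 13 - 4y + y^2.
At the minimum of AVC, MC = AVC. MC = 13 - 8y + 3y^2; setting MC = AVC gives 2y^2 - 4y = 0, so y = 2. min AVC = 9.
For P < £9 the firm produces nothing.

£9 per unit, at y = 2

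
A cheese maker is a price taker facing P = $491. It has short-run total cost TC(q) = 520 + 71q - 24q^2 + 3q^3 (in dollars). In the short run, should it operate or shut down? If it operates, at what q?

Strip out fixed cost: VC = 71q - 24q^2 + 3q^3. Then AVC = 71 - 24q + 3q^2 and MC = 71 - 48q + 9q^2.
The AVC parabola has its vertex at q = 24/6 = 4, where AVC = 71 - 24·4 + 3·4^2 = $23.
P = $491 exceeds min AVC = $23, so the firm stays open.
Solving P = MC: -420 - 48q + 9q^2 = 0 ⇒ q = -14/3 or 10. On the upward-sloping branch, q* = 10.
Check: AVC at q = 10 is $131 ≤ P, so revenue covers variable cost.
Profit = P·q − TC = 491·10 − 1830 = $3080.

Produce at q = 10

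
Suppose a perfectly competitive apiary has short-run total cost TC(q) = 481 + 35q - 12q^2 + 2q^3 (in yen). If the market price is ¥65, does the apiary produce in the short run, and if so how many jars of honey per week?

Strip out fixed cost: VC = 35q - 12q^2 + 2q^3. Then AVC = 35 - 12q + 2q^2 and MC = 35 - 24q + 6q^2.
The AVC parabola has its vertex at q = 12/4 = 3, where AVC = 35 - 12·3 + 2·3^2 = ¥17.
Because ¥65 ≥ ¥17, revenue can cover variable cost; the firm operates.
P = MC gives -30 - 24q + 6q^2 = 0, with roots -1 and 5. Take the larger (rising MC): q* = 5.
Check: AVC at q = 5 is ¥25 ≤ P, so revenue covers variable cost.
Profit = P·q − TC = 65·5 − 606 = -¥281, a loss, but smaller than the ¥481 fixed cost the firm would lose by shutting down.

Produce at q = 5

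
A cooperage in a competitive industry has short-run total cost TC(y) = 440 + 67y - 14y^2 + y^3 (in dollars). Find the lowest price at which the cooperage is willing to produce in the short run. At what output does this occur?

$18 per unit, at y = 7

Short-run supply begins at min AVC. From VC = 67y - 14y^2 + y^3, AVC = 67 - 14y + y^2.
dAVC/dy = -14 + 2y = 0 gives y = 7. min AVC = 67 - 14·7 + 7^2 = 18.
The firm shuts down for any P below $18.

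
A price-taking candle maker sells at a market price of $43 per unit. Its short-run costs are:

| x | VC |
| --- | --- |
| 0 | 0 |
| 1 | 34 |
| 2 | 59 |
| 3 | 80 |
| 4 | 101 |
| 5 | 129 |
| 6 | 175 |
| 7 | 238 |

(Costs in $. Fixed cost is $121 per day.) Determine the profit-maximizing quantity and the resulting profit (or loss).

Compute π = P·x − TC at each output: x=0: -121; x=1: -112; x=2: -94; x=3: -72; x=4: -50; x=5: -35; x=6: -38; x=7: -58.
Profit is maximized at x = 5. AVC there is 129/5 = $25.80 ≤ P, so producing beats shutting down (which would give -$121).

x = 5; profit = -$35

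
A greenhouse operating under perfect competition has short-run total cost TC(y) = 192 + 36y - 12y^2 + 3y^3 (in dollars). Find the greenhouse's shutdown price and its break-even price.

Shutdown price = $24; break-even price = $84

AVC = 36 - 12y + 3y^2; minimized at y = 2, giving min AVC = $24. That is the shutdown price.
ATC = 192/y + 36 - 12y + 3y^2. Setting dATC/dy = −192/y^2 − 12 + 6y = 0 gives y = 4 (since 6·4^3 − 12·4^2 = 192).
min ATC = 192/4 + 36 − 12·4 + 3·4^2 = $84. That is the break-even price.
For $24 ≤ P < $84 the firm produces at a loss; below $24 it shuts down.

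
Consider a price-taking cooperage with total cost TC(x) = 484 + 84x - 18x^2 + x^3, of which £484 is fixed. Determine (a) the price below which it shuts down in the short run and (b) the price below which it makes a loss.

Shutdown price = £3; break-even price = £51

AVC = 84 - 18x + x^2; minimized at x = 9, giving min AVC = £3. That is the shutdown price.
ATC = 484/x + 84 - 18x + x^2. Setting dATC/dx = −484/x^2 − 18 + 2x = 0 gives x = 11 (since 2·11^3 − 18·11^2 = 484).
min ATC = 484/11 + 84 − 18·11 + 11^2 = £51. That is the break-even price.
For £3 ≤ P < £51 the firm produces at a loss; below £3 it shuts down.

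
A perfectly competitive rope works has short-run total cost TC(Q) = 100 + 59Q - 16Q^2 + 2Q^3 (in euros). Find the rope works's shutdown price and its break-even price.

Shutdown price = €27; break-even price = €49

AVC = 59 - 16Q + 2Q^2; minimized at Q = 4, giving min AVC = €27. That is the shutdown price.
ATC = 100/Q + 59 - 16Q + 2Q^2. Setting dATC/dQ = −100/Q^2 − 16 + 4Q = 0 gives Q = 5 (since 4·5^3 − 16·5^2 = 100).
min ATC = 100/5 + 59 − 16·5 + 2·5^2 = €49. That is the break-even price.
Between these two prices the firm operates at a loss; above €49 it earns a profit.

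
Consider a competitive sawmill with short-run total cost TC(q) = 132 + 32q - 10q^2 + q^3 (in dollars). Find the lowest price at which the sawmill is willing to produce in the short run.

$7 per unit

Short-run supply begins at min AVC. From VC = 32q - 10q^2 + q^3, AVC = 32 - 10q + q^2.
dAVC/dq = -10 + 2q = 0 gives q = 5. min AVC = 32 - 10·5 + 5^2 = 7.
So the shutdown price is $7.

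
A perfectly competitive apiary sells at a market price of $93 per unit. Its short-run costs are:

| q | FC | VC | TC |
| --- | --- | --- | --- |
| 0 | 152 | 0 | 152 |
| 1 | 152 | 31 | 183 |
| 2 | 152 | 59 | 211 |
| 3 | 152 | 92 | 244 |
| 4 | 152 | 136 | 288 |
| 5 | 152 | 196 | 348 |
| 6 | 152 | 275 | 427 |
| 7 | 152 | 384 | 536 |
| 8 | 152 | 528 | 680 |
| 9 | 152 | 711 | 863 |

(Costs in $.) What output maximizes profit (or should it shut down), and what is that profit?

Profit at each row (π = 93q − TC): q=0: -152; q=1: -90; q=2: -25; q=3: 35; q=4: 84; q=5: 117; q=6: 131; q=7: 115; q=8: 64; q=9: -26.
Profit is maximized at q = 6. AVC there is 275/6 = $45.83 ≤ P, so producing beats shutting down (which would give -$152).

q = 6; profit = $131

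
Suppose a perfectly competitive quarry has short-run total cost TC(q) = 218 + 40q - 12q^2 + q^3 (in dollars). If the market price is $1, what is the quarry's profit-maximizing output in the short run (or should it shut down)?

Shut down

Variable cost is VC = 40q - 12q^2 + q^3, so AVC = VC/q = 40 - 12q + q^2 and MC = dTC/dq = 40 - 24q + 3q^2.
AVC hits its minimum where MC = AVC, at q = 6, giving min AVC = 40 - 12·6 + 6^2 = $4.
With P < min AVC ($1 < $4), every unit sold adds to the loss.
The firm minimizes its loss by shutting down and losing only its fixed cost of $218.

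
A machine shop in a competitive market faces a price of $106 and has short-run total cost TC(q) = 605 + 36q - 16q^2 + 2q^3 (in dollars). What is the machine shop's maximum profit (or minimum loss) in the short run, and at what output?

AVC = 36 - 16q + 2q^2; min AVC = $4 at q = 4. Since P = $106 ≥ min AVC, the firm produces.
With MC = 36 - 32q + 6q^2, P = MC on the upward-sloping part at q* = 7.
TR = 106·7 = 742. TC = 605 + 154 = 759. Profit = 742 − 759 = -$17.
That loss of $17 beats the $605 the firm would lose by shutting down; producing recovers $588 of fixed cost.

Profit = -$17 at q = 7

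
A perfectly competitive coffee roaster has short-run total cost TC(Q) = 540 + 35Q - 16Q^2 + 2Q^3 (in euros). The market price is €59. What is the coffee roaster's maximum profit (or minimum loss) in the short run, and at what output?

AVC = 35 - 16Q + 2Q^2; min AVC = €3 at Q = 4. Since P = €59 ≥ min AVC, the firm produces.
With MC = 35 - 32Q + 6Q^2, P = MC on the upward-sloping part at Q* = 6.
TR = 59·6 = 354. TC = 540 + 66 = 606. Profit = 354 − 606 = -€252.
By producing, the firm covers all variable cost plus €288 of fixed cost; shutting down would lose the full €540.

Profit = -€252 at Q = 6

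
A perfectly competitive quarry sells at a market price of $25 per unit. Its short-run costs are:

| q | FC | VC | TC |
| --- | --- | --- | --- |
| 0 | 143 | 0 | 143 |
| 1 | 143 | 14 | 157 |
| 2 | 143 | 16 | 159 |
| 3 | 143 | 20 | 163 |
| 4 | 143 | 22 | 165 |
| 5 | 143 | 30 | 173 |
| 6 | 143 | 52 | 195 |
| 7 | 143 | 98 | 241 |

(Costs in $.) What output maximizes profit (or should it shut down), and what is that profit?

Compute π = P·q − TC at each output: q=0: -143; q=1: -132; q=2: -109; q=3: -88; q=4: -65; q=5: -48; q=6: -45; q=7: -66.
Profit is maximized at q = 6. AVC there is 52/6 = $8.67 ≤ P, so producing beats shutting down (which would give -$143).

q = 6; profit = -$45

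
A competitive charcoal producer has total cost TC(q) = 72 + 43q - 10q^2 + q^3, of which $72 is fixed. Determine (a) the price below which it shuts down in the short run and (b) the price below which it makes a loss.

Shutdown price = min AVC. AVC = 43 - 10q + q^2, with vertex at q = 5 and minimum $18.
ATC = 72/q + 43 - 10q + q^2. Setting dATC/dq = −72/q^2 − 10 + 2q = 0 gives q = 6 (since 2·6^3 − 10·6^2 = 72).
min ATC = 72/6 + 43 − 10·6 + 6^2 = $31. That is the break-even price.
Between these two prices the firm operates at a loss; above $31 it earns a profit.

Shutdown price = $18; break-even price = $31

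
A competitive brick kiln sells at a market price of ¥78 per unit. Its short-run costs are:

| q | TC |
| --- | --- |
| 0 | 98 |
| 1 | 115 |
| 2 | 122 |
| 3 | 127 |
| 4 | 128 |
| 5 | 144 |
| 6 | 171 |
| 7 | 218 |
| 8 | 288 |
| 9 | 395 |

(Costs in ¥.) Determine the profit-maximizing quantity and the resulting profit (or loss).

Compute π = P·q − TC at each output: q=0: -98; q=1: -37; q=2: 34; q=3: 107; q=4: 184; q=5: 246; q=6: 297; q=7: 328; q=8: 336; q=9: 307.
Profit is maximized at q = 8. AVC there is 190/8 = ¥23.75 ≤ P, so producing beats shutting down (which would give -¥98).

q = 8; profit = ¥336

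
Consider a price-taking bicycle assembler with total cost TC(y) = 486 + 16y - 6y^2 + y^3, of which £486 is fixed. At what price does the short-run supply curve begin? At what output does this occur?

The shutdown price is the minimum of AVC. VC = 16y - 6y^2 + y^3, so AVC = 16 - 6y + y^2.
At the minimum of AVC, MC = AVC. MC = 16 - 12y + 3y^2; setting MC = AVC gives 2y^2 - 6y = 0, so y = 3. min AVC = 7.
So the shutdown price is £7.

£7 per unit, at y = 3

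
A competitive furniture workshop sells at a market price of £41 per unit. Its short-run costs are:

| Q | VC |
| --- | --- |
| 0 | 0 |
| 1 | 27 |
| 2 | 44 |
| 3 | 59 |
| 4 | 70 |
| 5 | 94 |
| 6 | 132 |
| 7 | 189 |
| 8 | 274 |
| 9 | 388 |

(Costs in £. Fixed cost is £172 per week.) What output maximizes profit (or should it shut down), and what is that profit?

Q = 6; profit = -£58

Profit at each row (π = 41Q − TC): Q=0: -172; Q=1: -158; Q=2: -134; Q=3: -108; Q=4: -78; Q=5: -61; Q=6: -58; Q=7: -74; Q=8: -118; Q=9: -191.
Profit is maximized at Q = 6. AVC there is 132/6 = £22 ≤ P, so producing beats shutting down (which would give -£172).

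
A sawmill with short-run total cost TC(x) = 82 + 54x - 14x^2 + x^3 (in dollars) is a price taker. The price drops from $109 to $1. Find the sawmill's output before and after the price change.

Output falls from 11 to 0 (the firm shuts down)

AVC = 54 - 14x + x^2, minimized at x = 7 where min AVC = $5. MC = 54 - 28x + 3x^2.
At P = $109 ≥ min AVC, set P = MC on the rising branch: x = 11.
At P = $1 < min AVC = $5, price no longer covers variable cost at any output, so the firm shuts down: x = 0.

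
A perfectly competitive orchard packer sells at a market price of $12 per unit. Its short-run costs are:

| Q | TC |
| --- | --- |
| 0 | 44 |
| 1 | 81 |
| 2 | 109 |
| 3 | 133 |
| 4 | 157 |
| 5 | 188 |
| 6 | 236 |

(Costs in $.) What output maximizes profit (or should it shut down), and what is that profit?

Profit at each row (π = 12Q − TC): Q=0: -44; Q=1: -69; Q=2: -85; Q=3: -97; Q=4: -109; Q=5: -128; Q=6: -164.
Profit is highest at Q = 0. Equivalently, the lowest AVC in the table is 113/4 ≈ $28.25 at Q = 4, and P = $12 falls below it — price never covers variable cost, so the firm shuts down and loses only its fixed cost.

Q = 0 (shut down); profit = -$44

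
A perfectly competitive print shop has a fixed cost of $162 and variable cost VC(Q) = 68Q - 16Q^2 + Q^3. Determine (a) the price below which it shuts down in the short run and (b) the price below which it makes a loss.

Shutdown price = $4; break-even price = $23

Shutdown price = min AVC. AVC = 68 - 16Q + Q^2, with vertex at Q = 8 and minimum $4.
ATC = 162/Q + 68 - 16Q + Q^2. Setting dATC/dQ = −162/Q^2 − 16 + 2Q = 0 gives Q = 9 (since 2·9^3 − 16·9^2 = 162).
min ATC = 162/9 + 68 − 16·9 + 9^2 = $23. That is the break-even price.
Between these two prices the firm operates at a loss; above $23 it earns a profit.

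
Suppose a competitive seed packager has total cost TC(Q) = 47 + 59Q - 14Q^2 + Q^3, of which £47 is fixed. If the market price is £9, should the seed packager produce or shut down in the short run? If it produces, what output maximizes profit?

Shut down

Strip out fixed cost: VC = 59Q - 14Q^2 + Q^3. Then AVC = 59 - 14Q + Q^2 and MC = 59 - 28Q + 3Q^2.
AVC is minimized where dAVC/dQ = -14 + 2Q = 0, at Q = 7; min AVC = 59 - 14·7 + 7^2 = £10.
P = £9 lies below min AVC = £10; no output level covers variable cost.
Shutting down limits the loss to fixed cost, £47.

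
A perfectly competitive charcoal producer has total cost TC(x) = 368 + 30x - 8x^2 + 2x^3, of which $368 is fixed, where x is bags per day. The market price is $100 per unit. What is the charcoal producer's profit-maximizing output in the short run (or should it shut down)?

Produce at x = 5

Variable cost is VC = 30x - 8x^2 + 2x^3, so AVC = VC/x = 30 - 8x + 2x^2 and MC = dTC/dx = 30 - 16x + 6x^2.
AVC hits its minimum where MC = AVC, at x = 2, giving min AVC = 30 - 8·2 + 2·2^2 = $22.
P = $100 exceeds min AVC = $22, so the firm stays open.
Set P = MC: 100 = 30 - 16x + 6x^2 → -70 - 16x + 6x^2 = 0. The roots are x = -7/3 and x = 5; the profit-maximizing output is on the rising part of MC, so x* = 5.
Check: AVC at x = 5 is $40 ≤ P, so revenue covers variable cost.
Profit = P·x − TC = 100·5 − 568 = -$68, a loss, but smaller than the $368 fixed cost the firm would lose by shutting down.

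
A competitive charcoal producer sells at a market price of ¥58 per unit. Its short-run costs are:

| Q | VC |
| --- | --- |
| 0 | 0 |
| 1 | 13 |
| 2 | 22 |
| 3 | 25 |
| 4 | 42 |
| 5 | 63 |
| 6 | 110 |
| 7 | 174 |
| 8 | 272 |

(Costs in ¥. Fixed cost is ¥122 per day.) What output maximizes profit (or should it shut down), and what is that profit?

Q = 6; profit = ¥116

Compute π = P·Q − TC at each output: Q=0: -122; Q=1: -77; Q=2: -28; Q=3: 27; Q=4: 68; Q=5: 105; Q=6: 116; Q=7: 110; Q=8: 70.
Profit is maximized at Q = 6. AVC there is 110/6 = ¥18.33 ≤ P, so producing beats shutting down (which would give -¥122).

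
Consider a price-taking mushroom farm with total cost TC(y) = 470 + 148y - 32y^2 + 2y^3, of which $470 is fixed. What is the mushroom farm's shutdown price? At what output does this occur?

The firm shuts down when price falls below the minimum of average variable cost. AVC = VC/y = 148 - 32y + 2y^2.
At the minimum of AVC, MC = AVC. MC = 148 - 64y + 6y^2; setting MC = AVC gives 4y^2 - 32y = 0, so y = 8. min AVC = 20.
So the shutdown price is $20.

$20 per unit, at y = 8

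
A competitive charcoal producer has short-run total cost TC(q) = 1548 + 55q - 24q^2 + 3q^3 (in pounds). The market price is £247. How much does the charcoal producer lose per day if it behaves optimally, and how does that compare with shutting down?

Profit = -£12 at q = 8

AVC = 55 - 24q + 3q^2 has its minimum £7 at q = 4; price £247 clears that bar, so the firm operates.
With MC = 55 - 48q + 9q^2, P = MC on the upward-sloping part at q* = 8.
TR = 247·8 = 1976. TC = 1548 + 440 = 1988. Profit = 1976 − 1988 = -£12.
Shutting down would mean losing the fixed cost of £1548, so operating at a loss of £12 is better by £1536.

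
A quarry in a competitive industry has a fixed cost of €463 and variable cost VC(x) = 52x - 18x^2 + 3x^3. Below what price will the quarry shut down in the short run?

The firm shuts down when price falls below the minimum of average variable cost. AVC = VC/x = 52 - 18x + 3x^2.
dAVC/dx = -18 + 6x = 0 gives x = 3. min AVC = 52 - 18·3 + 3·3^2 = 25.
For P < €25 the firm produces nothing.

€25 per unit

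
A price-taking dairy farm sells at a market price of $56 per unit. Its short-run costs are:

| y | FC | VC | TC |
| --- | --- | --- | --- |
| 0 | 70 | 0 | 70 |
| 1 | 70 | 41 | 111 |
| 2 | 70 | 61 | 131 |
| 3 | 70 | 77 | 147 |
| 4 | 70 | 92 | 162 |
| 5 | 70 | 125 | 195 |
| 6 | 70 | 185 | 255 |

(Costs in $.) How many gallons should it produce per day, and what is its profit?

y = 5; profit = $85

Tabulate TR − TC: y=0: -70; y=1: -55; y=2: -19; y=3: 21; y=4: 62; y=5: 85; y=6: 81.
Profit is maximized at y = 5. AVC there is 125/5 = $25 ≤ P, so producing beats shutting down (which would give -$70).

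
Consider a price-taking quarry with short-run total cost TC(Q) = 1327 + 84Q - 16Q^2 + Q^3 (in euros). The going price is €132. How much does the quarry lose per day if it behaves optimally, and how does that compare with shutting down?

AVC = 84 - 16Q + Q^2 has its minimum €20 at Q = 8; price €132 clears that bar, so the firm operates.
With MC = 84 - 32Q + 3Q^2, P = MC on the upward-sloping part at Q* = 12.
TR = 132·12 = 1584. TC = 1327 + 432 = 1759. Profit = 1584 − 1759 = -€175.
By producing, the firm covers all variable cost plus €1152 of fixed cost; shutting down would lose the full €1327.

Profit = -€175 at Q = 12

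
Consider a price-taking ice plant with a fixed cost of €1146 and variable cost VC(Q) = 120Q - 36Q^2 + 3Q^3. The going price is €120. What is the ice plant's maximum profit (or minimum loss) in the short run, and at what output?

AVC = 120 - 36Q + 3Q^2 has its minimum €12 at Q = 6; price €120 clears that bar, so the firm operates.
With MC = 120 - 72Q + 9Q^2, P = MC on the upward-sloping part at Q* = 8.
TR = 120·8 = 960. TC = 1146 + 192 = 1338. Profit = 960 − 1338 = -€378.
By producing, the firm covers all variable cost plus €768 of fixed cost; shutting down would lose the full €1146.

Profit = -€378 at Q = 8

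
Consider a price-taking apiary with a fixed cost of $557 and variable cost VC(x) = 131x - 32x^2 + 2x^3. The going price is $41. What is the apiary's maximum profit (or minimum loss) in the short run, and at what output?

AVC = 131 - 32x + 2x^2; min AVC = $3 at x = 8. Since P = $41 ≥ min AVC, the firm produces.
With MC = 131 - 64x + 6x^2, P = MC on the upward-sloping part at x* = 9.
TR = 41·9 = 369. TC = 557 + 45 = 602. Profit = 369 − 602 = -$233.
That loss of $233 beats the $557 the firm would lose by shutting down; producing recovers $324 of fixed cost.

Profit = -$233 at x = 9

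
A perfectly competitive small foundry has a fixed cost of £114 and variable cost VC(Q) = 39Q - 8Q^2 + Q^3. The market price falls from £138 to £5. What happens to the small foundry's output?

AVC = 39 - 8Q + Q^2, minimized at Q = 4 where min AVC = £23. MC = 39 - 16Q + 3Q^2.
At P = £138 ≥ min AVC, set P = MC on the rising branch: Q = 9.
At P = £5 < min AVC = £23, price no longer covers variable cost at any output, so the firm shuts down: Q = 0.

Output falls from 9 to 0 (the firm shuts down)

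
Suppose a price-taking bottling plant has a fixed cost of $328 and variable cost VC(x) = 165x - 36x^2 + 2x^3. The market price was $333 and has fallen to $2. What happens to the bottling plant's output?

AVC = 165 - 36x + 2x^2, minimized at x = 9 where min AVC = $3. MC = 165 - 72x + 6x^2.
At P = $333 ≥ min AVC, set P = MC on the rising branch: x = 14.
At P = $2 < min AVC = $3, price no longer covers variable cost at any output, so the firm shuts down: x = 0.

Output falls from 14 to 0 (the firm shuts down)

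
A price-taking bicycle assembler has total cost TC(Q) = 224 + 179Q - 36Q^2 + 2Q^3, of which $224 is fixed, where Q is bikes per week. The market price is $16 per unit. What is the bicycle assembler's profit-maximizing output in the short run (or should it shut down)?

Variable cost is VC = 179Q - 36Q^2 + 2Q^3, so AVC = VC/Q = 179 - 36Q + 2Q^2 and MC = dTC/dQ = 179 - 72Q + 6Q^2.
AVC hits its minimum where MC = AVC, at Q = 9, giving min AVC = 179 - 36·9 + 2·9^2 = $17.
Since P = $16 < min AVC = $17, price fails to cover variable cost at any output.
Shutting down limits the loss to fixed cost, $224.

Shut down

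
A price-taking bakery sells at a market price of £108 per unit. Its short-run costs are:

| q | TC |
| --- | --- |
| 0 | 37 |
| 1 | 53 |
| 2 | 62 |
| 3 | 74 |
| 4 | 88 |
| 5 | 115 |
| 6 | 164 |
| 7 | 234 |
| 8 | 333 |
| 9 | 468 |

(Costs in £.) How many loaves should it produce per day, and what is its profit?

q = 8; profit = £531

Tabulate TR − TC: q=0: -37; q=1: 55; q=2: 154; q=3: 250; q=4: 344; q=5: 425; q=6: 484; q=7: 522; q=8: 531; q=9: 504.
Profit is maximized at q = 8. AVC there is 296/8 = £37 ≤ P, so producing beats shutting down (which would give -£37).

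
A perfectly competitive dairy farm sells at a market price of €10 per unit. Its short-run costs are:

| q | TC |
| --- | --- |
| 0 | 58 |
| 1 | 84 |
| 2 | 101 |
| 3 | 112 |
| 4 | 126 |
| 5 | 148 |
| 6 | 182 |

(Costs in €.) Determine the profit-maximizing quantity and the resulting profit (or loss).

Tabulate TR − TC: q=0: -58; q=1: -74; q=2: -81; q=3: -82; q=4: -86; q=5: -98; q=6: -122.
Profit is highest at q = 0. Equivalently, the lowest AVC in the table is 68/4 ≈ €17 at q = 4, and P = €10 falls below it — price never covers variable cost, so the firm shuts down and loses only its fixed cost.

q = 0 (shut down); profit = -€58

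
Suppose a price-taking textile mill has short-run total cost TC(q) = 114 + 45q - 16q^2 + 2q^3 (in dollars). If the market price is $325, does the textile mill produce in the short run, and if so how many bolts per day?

Variable cost is VC = 45q - 16q^2 + 2q^3, so AVC = VC/q = 45 - 16q + 2q^2 and MC = dTC/dq = 45 - 32q + 6q^2.
AVC is minimized where dAVC/dq = -16 + 4q = 0, at q = 4; min AVC = 45 - 16·4 + 2·4^2 = $13.
Because $325 ≥ $13, revenue can cover variable cost; the firm operates.
Set P = MC: 325 = 45 - 32q + 6q^2 → -280 - 32q + 6q^2 = 0. The roots are q = -14/3 and q = 10; the profit-maximizing output is on the rising part of MC, so q* = 10.
Check: AVC at q = 10 is $85 ≤ P, so revenue covers variable cost.
Profit = P·q − TC = 325·10 − 964 = $2286.

Produce at q = 10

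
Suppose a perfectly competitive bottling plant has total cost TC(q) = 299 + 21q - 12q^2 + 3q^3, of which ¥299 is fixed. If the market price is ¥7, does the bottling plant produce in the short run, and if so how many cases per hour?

Shut down

From TC, MC = TC'(q) = 21 - 24q + 9q^2 and AVC = VC/q = 21 - 12q + 3q^2.
AVC is minimized where dAVC/dq = -12 + 6q = 0, at q = 2; min AVC = 21 - 12·2 + 3·2^2 = ¥9.
Since P = ¥7 < min AVC = ¥9, price fails to cover variable cost at any output.
The firm minimizes its loss by shutting down and losing only its fixed cost of ¥299.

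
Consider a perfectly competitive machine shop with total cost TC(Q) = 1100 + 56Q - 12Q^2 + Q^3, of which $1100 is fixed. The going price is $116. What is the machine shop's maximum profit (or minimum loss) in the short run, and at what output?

AVC = 56 - 12Q + Q^2 has its minimum $20 at Q = 6; price $116 clears that bar, so the firm operates.
With MC = 56 - 24Q + 3Q^2, P = MC on the upward-sloping part at Q* = 10.
TR = 116·10 = 1160. TC = 1100 + 360 = 1460. Profit = 1160 − 1460 = -$300.
Shutting down would mean losing the fixed cost of $1100, so operating at a loss of $300 is better by $800.

Profit = -$300 at Q = 10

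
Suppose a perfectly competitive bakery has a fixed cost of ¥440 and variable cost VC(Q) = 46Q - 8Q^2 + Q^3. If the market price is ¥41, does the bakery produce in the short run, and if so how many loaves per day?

Strip out fixed cost: VC = 46Q - 8Q^2 + Q^3. Then AVC = 46 - 8Q + Q^2 and MC = 46 - 16Q + 3Q^2.
AVC hits its minimum where MC = AVC, at Q = 4, giving min AVC = 46 - 8·4 + 4^2 = ¥30.
P = ¥41 exceeds min AVC = ¥30, so the firm stays open.
Set P = MC: 41 = 46 - 16Q + 3Q^2 → 5 - 16Q + 3Q^2 = 0. The roots are Q = 1/3 and Q = 5; the profit-maximizing output is on the rising part of MC, so Q* = 5.
Check: AVC at Q = 5 is ¥31 ≤ P, so revenue covers variable cost.
Profit = P·Q − TC = 41·5 − 595 = -¥390, a loss, but smaller than the ¥440 fixed cost the firm would lose by shutting down.

Produce at Q = 5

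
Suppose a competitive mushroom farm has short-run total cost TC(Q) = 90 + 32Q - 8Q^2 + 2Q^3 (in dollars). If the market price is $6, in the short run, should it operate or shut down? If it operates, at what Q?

Shut down

Strip out fixed cost: VC = 32Q - 8Q^2 + 2Q^3. Then AVC = 32 - 8Q + 2Q^2 and MC = 32 - 16Q + 6Q^2.
AVC is minimized where dAVC/dQ = -8 + 4Q = 0, at Q = 2; min AVC = 32 - 8·2 + 2·2^2 = $24.
Since P = $6 < min AVC = $24, price fails to cover variable cost at any output.
The firm minimizes its loss by shutting down and losing only its fixed cost of $90.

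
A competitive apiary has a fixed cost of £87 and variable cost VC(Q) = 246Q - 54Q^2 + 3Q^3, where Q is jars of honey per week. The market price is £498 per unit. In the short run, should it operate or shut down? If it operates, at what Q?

Variable cost is VC = 246Q - 54Q^2 + 3Q^3, so AVC = VC/Q = 246 - 54Q + 3Q^2 and MC = dTC/dQ = 246 - 108Q + 9Q^2.
AVC is minimized where dAVC/dQ = -54 + 6Q = 0, at Q = 9; min AVC = 246 - 54·9 + 3·9^2 = £3.
Because £498 ≥ £3, revenue can cover variable cost; the firm operates.
Set P = MC: 498 = 246 - 108Q + 9Q^2 → -252 - 108Q + 9Q^2 = 0. The roots are Q = -2 and Q = 14; the profit-maximizing output is on the rising part of MC, so Q* = 14.
Check: AVC at Q = 14 is £78 ≤ P, so revenue covers variable cost.
Profit = P·Q − TC = 498·14 − 1179 = £5793.

Produce at Q = 14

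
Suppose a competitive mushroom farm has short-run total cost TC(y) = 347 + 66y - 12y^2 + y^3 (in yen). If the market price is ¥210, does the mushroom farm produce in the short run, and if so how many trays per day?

Produce at y = 12

From TC, MC = TC'(y) = 66 - 24y + 3y^2 and AVC = VC/y = 66 - 12y + y^2.
AVC hits its minimum where MC = AVC, at y = 6, giving min AVC = 66 - 12·6 + 6^2 = ¥30.
Because ¥210 ≥ ¥30, revenue can cover variable cost; the firm operates.
P = MC gives -144 - 24y + 3y^2 = 0, with roots -4 and 12. Take the larger (rising MC): y* = 12.
Check: AVC at y = 12 is ¥66 ≤ P, so revenue covers variable cost.
Profit = P·y − TC = 210·12 − 1139 = ¥1381.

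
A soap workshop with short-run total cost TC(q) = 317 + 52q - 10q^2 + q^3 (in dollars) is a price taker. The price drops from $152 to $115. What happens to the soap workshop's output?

Output falls from 10 to 9

AVC = 52 - 10q + q^2, minimized at q = 5 where min AVC = $27. MC = 52 - 20q + 3q^2.
At P = $152 ≥ min AVC, set P = MC on the rising branch: q = 10.
At P = $115 ≥ min AVC, set P = MC: q = 9. The firm stays open but cuts output.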